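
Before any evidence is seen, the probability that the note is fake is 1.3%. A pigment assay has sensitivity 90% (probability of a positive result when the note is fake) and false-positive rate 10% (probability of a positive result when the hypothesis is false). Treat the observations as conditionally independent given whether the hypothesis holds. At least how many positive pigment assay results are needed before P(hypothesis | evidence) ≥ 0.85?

Prior odds: 0.013 ÷ 0.987 = 13/987.
Likelihood ratio of a positive result = 0.9/0.1 = 9.
Target odds: 0.85 ÷ 0.15 = 17/3.
Need (13/987) × 9ⁿ ≥ 17/3, i.e. 9ⁿ ≥ 5593/13.
9² = 81 falls short of 5593/13 but 9³ = 729 reaches it, so n = 3.

3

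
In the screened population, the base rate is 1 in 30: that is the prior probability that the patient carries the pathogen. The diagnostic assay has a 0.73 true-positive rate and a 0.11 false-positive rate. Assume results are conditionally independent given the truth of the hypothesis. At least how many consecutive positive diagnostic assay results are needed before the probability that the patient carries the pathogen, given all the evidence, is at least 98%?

Prior odds = (1/30)/(29/30) = 1/29.
Likelihood ratio of a positive result = 0.73/0.11 = 73/11.
Target posterior odds = 0.98/0.02 = 49.
Need (1/29) × (73/11)ⁿ ≥ 49, i.e. (73/11)ⁿ ≥ 1421.
(73/11)³ = 389017/1331 falls short of 1421 but (73/11)⁴ = 28398241/14641 reaches it, so n = 4.

4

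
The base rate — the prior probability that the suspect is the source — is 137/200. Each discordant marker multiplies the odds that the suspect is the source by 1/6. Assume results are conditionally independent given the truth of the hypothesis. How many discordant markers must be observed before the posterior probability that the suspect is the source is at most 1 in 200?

4

Prior odds: 0.685 ÷ 0.315 = 137/63.
Likelihood ratio per discordant marker = 1/6.
Target posterior odds = 0.005/0.995 = 1/199.
Need (137/63) × (1/6)ⁿ ≤ 1/199, i.e. (1/6)ⁿ ≤ 63/27263.
(1/6)³ = 1/216 is still above 63/27263 but (1/6)⁴ = 1/1296 is at or below it, so n = 4.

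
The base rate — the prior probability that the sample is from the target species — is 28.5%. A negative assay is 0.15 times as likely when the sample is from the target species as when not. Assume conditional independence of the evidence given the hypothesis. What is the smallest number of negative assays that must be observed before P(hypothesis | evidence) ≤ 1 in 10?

1

Prior odds = 0.285/0.715 = 57/143.
Likelihood ratio per negative assay = 0.15.
Target posterior odds = 0.1/0.9 = 1/9.
Need (57/143) × 0.15ⁿ ≤ 1/9, i.e. 0.15ⁿ ≤ 143/513.
0.15¹ = 0.15, which is already at or below the required 143/513; so n = 1.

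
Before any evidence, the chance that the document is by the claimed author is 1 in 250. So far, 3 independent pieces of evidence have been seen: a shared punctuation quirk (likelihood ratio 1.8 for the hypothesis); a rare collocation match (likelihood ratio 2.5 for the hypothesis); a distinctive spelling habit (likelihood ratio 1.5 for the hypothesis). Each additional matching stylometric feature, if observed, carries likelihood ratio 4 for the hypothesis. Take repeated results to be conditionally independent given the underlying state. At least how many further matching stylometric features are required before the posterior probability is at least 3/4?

4

Prior odds = 0.004/0.996 = 1/249.
Combined Bayes factor of the evidence already in hand = 1.8 × 2.5 × 1.5 = 6.75.
Odds after that evidence = (1/249) × 6.75 = 9/332.
Target odds = 0.75/0.25 = 3.
Need 4ⁿ ≥ 3 ÷ (9/332) = 332/3.
4³ = 64 falls short of 332/3 but 4⁴ = 256 reaches it, so n = 4.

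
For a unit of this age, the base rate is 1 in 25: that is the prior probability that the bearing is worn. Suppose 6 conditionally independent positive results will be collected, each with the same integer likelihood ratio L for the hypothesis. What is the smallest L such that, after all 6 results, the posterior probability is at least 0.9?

Prior odds = 0.04/0.96 = 1/24.
Target odds = 0.9/0.1 = 9.
Need L⁶ ≥ 9 ÷ (1/24) = 216.
2⁶ = 64 < 216 ≤ 729 = 3⁶, so L = 3.

3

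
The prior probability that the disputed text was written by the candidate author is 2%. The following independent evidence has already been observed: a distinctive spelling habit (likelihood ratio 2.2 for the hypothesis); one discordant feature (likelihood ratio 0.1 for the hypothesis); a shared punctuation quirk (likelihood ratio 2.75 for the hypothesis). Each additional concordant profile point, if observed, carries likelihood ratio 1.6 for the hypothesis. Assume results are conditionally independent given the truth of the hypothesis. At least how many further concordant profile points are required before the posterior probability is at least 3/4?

Prior odds = 0.02/0.98 = 1/49.
Combined Bayes factor of the evidence already in hand = 2.2 × 0.1 × 2.75 = 0.605.
Odds after that evidence = (1/49) × 0.605 = 121/9800.
Target odds = 0.75/0.25 = 3.
Need 1.6ⁿ ≥ 3 ÷ (121/9800) = 29400/121.
1.6¹¹ ≈175.922 falls short of 29400/121 but 1.6¹² ≈281.475 reaches it, so n = 12.

12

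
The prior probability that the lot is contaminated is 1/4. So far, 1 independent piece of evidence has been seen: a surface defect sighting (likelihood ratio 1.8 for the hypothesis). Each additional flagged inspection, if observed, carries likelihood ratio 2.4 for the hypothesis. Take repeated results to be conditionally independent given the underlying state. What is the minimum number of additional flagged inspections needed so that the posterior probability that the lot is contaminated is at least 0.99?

6

Prior odds = 0.25/0.75 = 1/3.
Bayes factor of the evidence already in hand = 1.8.
Odds after that evidence = (1/3) × 1.8 = 0.6.
Target odds = 0.99/0.01 = 99.
Need 2.4ⁿ ≥ 99 ÷ 0.6 = 165.
2.4⁵ = 79.62624 falls short of 165 but 2.4⁶ = 2985984/15625 reaches it, so n = 6.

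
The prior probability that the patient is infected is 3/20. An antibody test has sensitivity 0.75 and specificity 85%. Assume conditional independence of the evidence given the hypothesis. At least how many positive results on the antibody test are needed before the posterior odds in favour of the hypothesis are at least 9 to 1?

Prior odds: 0.15 ÷ 0.85 = 3/17.
False-positive rate = 1 − 0.85 = 0.15; likelihood ratio of a positive = 0.75/0.15 = 5.
Target odds = 9.
Require 5ⁿ ≥ 9 ÷ (3/17) = 51.
5² = 25 falls short of 51 but 5³ = 125 reaches it, so n = 3.

3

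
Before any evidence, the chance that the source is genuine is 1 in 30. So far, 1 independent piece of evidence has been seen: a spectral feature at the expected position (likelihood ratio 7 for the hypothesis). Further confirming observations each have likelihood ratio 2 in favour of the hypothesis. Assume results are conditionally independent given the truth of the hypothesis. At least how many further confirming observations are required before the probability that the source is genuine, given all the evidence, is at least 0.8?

5

Prior odds = (1/30)/(29/30) = 1/29.
Bayes factor of the evidence already in hand = 7.
Odds after that evidence = (1/29) × 7 = 7/29.
Target odds = 0.8/0.2 = 4.
Need 2ⁿ ≥ 4 ÷ (7/29) = 116/7.
2⁴ = 16 falls short of 116/7 but 2⁵ = 32 reaches it, so n = 5.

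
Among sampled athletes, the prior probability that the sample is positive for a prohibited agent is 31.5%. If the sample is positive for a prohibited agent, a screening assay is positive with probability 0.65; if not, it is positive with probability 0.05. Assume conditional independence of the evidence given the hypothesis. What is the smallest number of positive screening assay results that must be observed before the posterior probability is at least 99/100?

Prior odds = 0.315/0.685 = 63/137.
Likelihood ratio of a positive = 0.65/0.05 = 13.
Target odds: 0.99 ÷ 0.01 = 99.
Need (63/137) × 13ⁿ ≥ 99, i.e. 13ⁿ ≥ 1507/7.
13² = 169 falls short of 1507/7 but 13³ = 2197 reaches it, so n = 3.

3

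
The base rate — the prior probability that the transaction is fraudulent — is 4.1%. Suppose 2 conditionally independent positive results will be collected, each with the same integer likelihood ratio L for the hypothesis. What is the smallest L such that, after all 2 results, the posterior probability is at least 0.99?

Prior odds = 0.041/0.959 = 41/959.
Target odds = 0.99/0.01 = 99.
Need L² ≥ 99 ÷ (41/959) = 94941/41.
48² = 2304 < 94941/41 ≤ 2401 = 49², so L = 49.

49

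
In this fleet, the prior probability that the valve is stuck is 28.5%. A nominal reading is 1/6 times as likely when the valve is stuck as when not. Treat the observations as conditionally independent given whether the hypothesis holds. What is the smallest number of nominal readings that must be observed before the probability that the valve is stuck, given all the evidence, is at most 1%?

3

Prior odds: 0.285 ÷ 0.715 = 57/143.
Likelihood ratio per nominal reading = 1/6.
Target posterior odds = 0.01/0.99 = 1/99.
Need (57/143) × (1/6)ⁿ ≤ 1/99, i.e. (1/6)ⁿ ≤ 13/513.
(1/6)² = 1/36 is still above 13/513 but (1/6)³ = 1/216 is at or below it, so n = 3.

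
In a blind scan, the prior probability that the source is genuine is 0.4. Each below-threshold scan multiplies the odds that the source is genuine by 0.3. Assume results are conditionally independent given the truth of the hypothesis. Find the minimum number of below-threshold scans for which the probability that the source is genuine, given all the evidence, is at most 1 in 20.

Prior odds: 0.4 ÷ 0.6 = 2/3.
Likelihood ratio per below-threshold scan = 0.3.
Target odds: 0.05 ÷ 0.95 = 1/19.
Need (2/3) × 0.3ⁿ ≤ 1/19, i.e. 0.3ⁿ ≤ 3/38.
0.3² = 0.09 is still above 3/38 but 0.3³ = 0.027 is at or below it, so n = 3.

3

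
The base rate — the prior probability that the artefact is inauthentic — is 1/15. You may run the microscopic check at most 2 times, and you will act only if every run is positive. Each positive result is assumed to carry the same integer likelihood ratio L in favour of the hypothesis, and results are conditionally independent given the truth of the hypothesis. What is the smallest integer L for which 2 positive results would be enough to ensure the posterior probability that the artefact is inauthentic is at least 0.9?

12

Prior odds = (1/15)/(14/15) = 1/14.
Target odds = 0.9/0.1 = 9.
Need L² ≥ 9 ÷ (1/14) = 126.
11² = 121 < 126 ≤ 144 = 12², so L = 12.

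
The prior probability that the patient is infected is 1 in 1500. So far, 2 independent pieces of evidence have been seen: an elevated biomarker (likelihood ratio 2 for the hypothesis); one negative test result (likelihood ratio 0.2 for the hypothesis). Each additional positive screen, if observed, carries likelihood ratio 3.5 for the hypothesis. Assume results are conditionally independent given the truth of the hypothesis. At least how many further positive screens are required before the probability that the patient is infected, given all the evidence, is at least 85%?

8

Prior odds = (1/1500)/(1499/1500) = 1/1499.
Combined Bayes factor of the evidence already in hand = 2 × 0.2 = 0.4.
Odds after that evidence = (1/1499) × 0.4 = 2/7495.
Target odds = 0.85/0.15 = 17/3.
Need 3.5ⁿ ≥ 17/3 ÷ (2/7495) = 127415/6.
3.5⁷ = 823543/128 falls short of 127415/6 but 3.5⁸ = 5764801/256 reaches it, so n = 8.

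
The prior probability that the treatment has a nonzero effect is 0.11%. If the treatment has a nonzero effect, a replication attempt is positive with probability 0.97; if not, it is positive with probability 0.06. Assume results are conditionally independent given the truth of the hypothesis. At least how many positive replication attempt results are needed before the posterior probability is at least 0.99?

Prior odds: 0.0011 ÷ 0.9989 = 11/9989.
Likelihood ratio of a positive = 0.97/0.06 = 97/6.
Target odds: 0.99 ÷ 0.01 = 99.
Need (11/9989) × (97/6)ⁿ ≥ 99, i.e. (97/6)ⁿ ≥ 89901.
(97/6)⁴ = 88529281/1296 falls short of 89901 but (97/6)⁵ ≈1.10434e+06 reaches it, so n = 5.

5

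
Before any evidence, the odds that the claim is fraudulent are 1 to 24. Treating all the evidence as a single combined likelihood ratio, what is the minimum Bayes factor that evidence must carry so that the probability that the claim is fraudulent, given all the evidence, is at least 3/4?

Prior odds = 1/24.
Target odds = 0.75/0.25 = 3.
Required Bayes factor = 3 ÷ (1/24) = 72.

72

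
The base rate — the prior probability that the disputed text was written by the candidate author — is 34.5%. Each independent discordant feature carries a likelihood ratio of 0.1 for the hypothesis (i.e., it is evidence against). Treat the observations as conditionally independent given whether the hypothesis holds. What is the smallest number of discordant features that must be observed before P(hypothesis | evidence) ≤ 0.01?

Prior odds = 0.345/0.655 = 69/131.
Likelihood ratio per discordant feature = 0.1.
Target odds: 0.01 ÷ 0.99 = 1/99.
Require 0.1ⁿ ≤ 1/99 ÷ (69/131) = 131/6831.
0.1¹ = 0.1 is still above 131/6831 but 0.1² = 0.01 is at or below it, so n = 2.

2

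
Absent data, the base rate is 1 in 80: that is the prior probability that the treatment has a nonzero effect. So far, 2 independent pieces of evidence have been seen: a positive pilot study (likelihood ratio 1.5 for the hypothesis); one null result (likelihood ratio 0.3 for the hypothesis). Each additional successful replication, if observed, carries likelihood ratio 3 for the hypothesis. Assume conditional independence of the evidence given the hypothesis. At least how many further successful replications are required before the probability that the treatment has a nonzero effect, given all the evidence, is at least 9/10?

7

Prior odds = 0.0125/0.9875 = 1/79.
Combined Bayes factor of the evidence already in hand = 1.5 × 0.3 = 0.45.
Odds after that evidence = (1/79) × 0.45 = 9/1580.
Target odds = 0.9/0.1 = 9.
Need 3ⁿ ≥ 9 ÷ (9/1580) = 1580.
3⁶ = 729 falls short of 1580 but 3⁷ = 2187 reaches it, so n = 7.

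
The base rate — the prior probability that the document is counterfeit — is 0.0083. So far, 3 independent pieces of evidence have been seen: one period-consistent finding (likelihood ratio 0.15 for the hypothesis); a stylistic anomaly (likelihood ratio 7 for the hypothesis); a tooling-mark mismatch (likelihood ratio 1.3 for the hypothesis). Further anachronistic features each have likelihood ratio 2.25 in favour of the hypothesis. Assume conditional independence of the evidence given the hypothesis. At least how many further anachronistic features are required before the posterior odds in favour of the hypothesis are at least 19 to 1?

10

Prior odds = 0.0083/0.9917 = 83/9917.
Combined Bayes factor of the evidence already in hand = 0.15 × 7 × 1.3 = 1.365.
Odds after that evidence = (83/9917) × 1.365 = 22659/1983400.
Target odds = 19.
Need 2.25ⁿ ≥ 19 ÷ (22659/1983400) = 37684600/22659.
2.25⁹ = 387420489/262144 falls short of 37684600/22659 but 2.25¹⁰ ≈3325.26 reaches it, so n = 10.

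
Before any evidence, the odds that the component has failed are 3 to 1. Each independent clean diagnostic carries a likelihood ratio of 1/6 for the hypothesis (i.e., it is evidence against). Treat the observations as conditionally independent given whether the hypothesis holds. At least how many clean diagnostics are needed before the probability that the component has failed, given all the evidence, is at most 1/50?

3

Prior odds = 3.
Likelihood ratio per clean diagnostic = 1/6.
Target odds: 0.02 ÷ 0.98 = 1/49.
Require (1/6)ⁿ ≤ 1/49 ÷ 3 = 1/147.
(1/6)² = 1/36 is still above 1/147 but (1/6)³ = 1/216 is at or below it, so n = 3.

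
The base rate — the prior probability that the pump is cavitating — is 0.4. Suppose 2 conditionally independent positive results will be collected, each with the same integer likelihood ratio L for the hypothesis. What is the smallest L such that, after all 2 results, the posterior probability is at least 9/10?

4

Prior odds = 0.4/0.6 = 2/3.
Target odds = 0.9/0.1 = 9.
Need L² ≥ 9 ÷ (2/3) = 13.5.
3² = 9 < 13.5 ≤ 16 = 4², so L = 4.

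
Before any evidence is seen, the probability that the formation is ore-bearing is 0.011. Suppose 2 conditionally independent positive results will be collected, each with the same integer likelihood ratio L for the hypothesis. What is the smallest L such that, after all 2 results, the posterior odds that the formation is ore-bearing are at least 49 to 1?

Prior odds = 0.011/0.989 = 11/989.
Target odds = 49.
Need L² ≥ 49 ÷ (11/989) = 48461/11.
66² = 4356 < 48461/11 ≤ 4489 = 67², so L = 67.

67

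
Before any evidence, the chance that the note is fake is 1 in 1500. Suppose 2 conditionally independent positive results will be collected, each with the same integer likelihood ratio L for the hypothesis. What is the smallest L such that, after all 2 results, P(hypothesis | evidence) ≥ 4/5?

78

Prior odds = (1/1500)/(1499/1500) = 1/1499.
Target odds = 0.8/0.2 = 4.
Need L² ≥ 4 ÷ (1/1499) = 5996.
77² = 5929 < 5996 ≤ 6084 = 78², so L = 78.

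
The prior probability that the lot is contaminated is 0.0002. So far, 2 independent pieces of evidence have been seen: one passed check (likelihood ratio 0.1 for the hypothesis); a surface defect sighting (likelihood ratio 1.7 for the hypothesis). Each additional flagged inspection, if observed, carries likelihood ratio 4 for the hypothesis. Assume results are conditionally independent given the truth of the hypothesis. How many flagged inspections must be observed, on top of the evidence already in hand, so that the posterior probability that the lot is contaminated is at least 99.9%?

13

Prior odds = 0.0002/0.9998 = 1/4999.
Combined Bayes factor of the evidence already in hand = 0.1 × 1.7 = 0.17.
Odds after that evidence = (1/4999) × 0.17 = 17/499900.
Target odds = 0.999/0.001 = 999.
Need 4ⁿ ≥ 999 ÷ (17/499900) = 499400100/17.
4¹² = 16777216 falls short of 499400100/17 but 4¹³ = 67108864 reaches it, so n = 13.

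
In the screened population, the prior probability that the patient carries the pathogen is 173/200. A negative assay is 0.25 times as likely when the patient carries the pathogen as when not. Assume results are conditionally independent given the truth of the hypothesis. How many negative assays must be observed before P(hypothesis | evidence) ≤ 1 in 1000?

Prior odds: 0.865 ÷ 0.135 = 173/27.
Likelihood ratio per negative assay = 0.25.
Target odds: 0.001 ÷ 0.999 = 1/999.
Need (173/27) × 0.25ⁿ ≤ 1/999, i.e. 0.25ⁿ ≤ 1/6401.
0.25⁶ = 1/4096 is still above 1/6401 but 0.25⁷ = 1/16384 is at or below it, so n = 7.

7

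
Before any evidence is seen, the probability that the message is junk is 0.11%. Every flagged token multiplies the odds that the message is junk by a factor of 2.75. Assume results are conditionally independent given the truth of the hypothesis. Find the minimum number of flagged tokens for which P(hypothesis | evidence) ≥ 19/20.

10

Prior odds = 0.0011/0.9989 = 11/9989.
Likelihood ratio per flagged token = 2.75.
Target posterior odds = 0.95/0.05 = 19.
Need (11/9989) × 2.75ⁿ ≥ 19, i.e. 2.75ⁿ ≥ 189791/11.
2.75⁹ ≈8994.86 falls short of 189791/11 but 2.75¹⁰ ≈24735.9 reaches it, so n = 10.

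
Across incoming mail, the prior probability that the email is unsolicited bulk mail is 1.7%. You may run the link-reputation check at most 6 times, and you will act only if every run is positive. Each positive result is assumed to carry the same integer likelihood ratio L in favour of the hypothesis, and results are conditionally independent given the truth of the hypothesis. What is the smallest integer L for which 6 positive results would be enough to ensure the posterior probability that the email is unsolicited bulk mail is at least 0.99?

Prior odds = 0.017/0.983 = 17/983.
Target odds = 0.99/0.01 = 99.
Need L⁶ ≥ 99 ÷ (17/983) = 97317/17.
4⁶ = 4096 < 97317/17 ≤ 15625 = 5⁶, so L = 5.

5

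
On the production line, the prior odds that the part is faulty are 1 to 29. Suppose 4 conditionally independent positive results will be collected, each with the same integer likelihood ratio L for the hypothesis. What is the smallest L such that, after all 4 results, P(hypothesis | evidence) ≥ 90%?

Prior odds = 1/29.
Target odds = 0.9/0.1 = 9.
Need L⁴ ≥ 9 ÷ (1/29) = 261.
4⁴ = 256 < 261 ≤ 625 = 5⁴, so L = 5.

5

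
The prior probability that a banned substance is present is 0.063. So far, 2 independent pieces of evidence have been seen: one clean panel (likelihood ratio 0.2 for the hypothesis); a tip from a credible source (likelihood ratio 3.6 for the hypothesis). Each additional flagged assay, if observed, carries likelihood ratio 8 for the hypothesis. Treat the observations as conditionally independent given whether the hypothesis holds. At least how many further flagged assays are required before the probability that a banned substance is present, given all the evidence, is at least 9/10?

Prior odds = 0.063/0.937 = 63/937.
Combined Bayes factor of the evidence already in hand = 0.2 × 3.6 = 0.72.
Odds after that evidence = (63/937) × 0.72 = 1134/23425.
Target odds = 0.9/0.1 = 9.
Need 8ⁿ ≥ 9 ÷ (1134/23425) = 23425/126.
8² = 64 falls short of 23425/126 but 8³ = 512 reaches it, so n = 3.

3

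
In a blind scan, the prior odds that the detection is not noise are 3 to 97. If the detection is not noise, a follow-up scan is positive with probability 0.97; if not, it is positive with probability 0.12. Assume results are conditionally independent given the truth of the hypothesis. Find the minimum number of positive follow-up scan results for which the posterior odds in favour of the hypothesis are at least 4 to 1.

3

Prior odds = 3/97.
Likelihood ratio of a positive = 0.97/0.12 = 97/12.
Target odds = 4.
Require (97/12)ⁿ ≥ 4 ÷ (3/97) = 388/3.
(97/12)² = 9409/144 falls short of 388/3 but (97/12)³ = 912673/1728 reaches it, so n = 3.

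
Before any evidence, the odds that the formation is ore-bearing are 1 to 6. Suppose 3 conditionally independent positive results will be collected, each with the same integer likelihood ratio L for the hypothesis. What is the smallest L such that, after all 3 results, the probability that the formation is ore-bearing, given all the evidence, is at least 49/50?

Prior odds = 1/6.
Target odds = 0.98/0.02 = 49.
Need L³ ≥ 49 ÷ (1/6) = 294.
6³ = 216 < 294 ≤ 343 = 7³, so L = 7.

7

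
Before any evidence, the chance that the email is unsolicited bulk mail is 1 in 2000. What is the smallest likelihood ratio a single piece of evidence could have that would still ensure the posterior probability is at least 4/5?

7996

Prior odds = 0.0005/0.9995 = 1/1999.
Target odds = 0.8/0.2 = 4.
Required Bayes factor = 4 ÷ (1/1999) = 7996.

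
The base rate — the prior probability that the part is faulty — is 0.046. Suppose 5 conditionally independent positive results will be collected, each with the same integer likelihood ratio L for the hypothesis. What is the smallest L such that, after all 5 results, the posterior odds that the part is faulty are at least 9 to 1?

3

Prior odds = 0.046/0.954 = 23/477.
Target odds = 9.
Need L⁵ ≥ 9 ÷ (23/477) = 4293/23.
2⁵ = 32 < 4293/23 ≤ 243 = 3⁵, so L = 3.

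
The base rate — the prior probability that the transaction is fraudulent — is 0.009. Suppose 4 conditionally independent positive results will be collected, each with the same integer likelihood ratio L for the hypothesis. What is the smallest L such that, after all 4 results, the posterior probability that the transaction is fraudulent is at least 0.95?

Prior odds = 0.009/0.991 = 9/991.
Target odds = 0.95/0.05 = 19.
Need L⁴ ≥ 19 ÷ (9/991) = 18829/9.
6⁴ = 1296 < 18829/9 ≤ 2401 = 7⁴, so L = 7.

7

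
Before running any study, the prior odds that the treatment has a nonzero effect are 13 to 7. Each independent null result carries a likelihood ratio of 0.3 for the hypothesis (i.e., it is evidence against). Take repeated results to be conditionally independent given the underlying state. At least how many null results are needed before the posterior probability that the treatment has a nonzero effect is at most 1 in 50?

4

Prior odds = 13/7.
Likelihood ratio per null result = 0.3.
Target odds: 0.02 ÷ 0.98 = 1/49.
Need (13/7) × 0.3ⁿ ≤ 1/49, i.e. 0.3ⁿ ≤ 1/91.
0.3³ = 0.027 is still above 1/91 but 0.3⁴ = 0.0081 is at or below it, so n = 4.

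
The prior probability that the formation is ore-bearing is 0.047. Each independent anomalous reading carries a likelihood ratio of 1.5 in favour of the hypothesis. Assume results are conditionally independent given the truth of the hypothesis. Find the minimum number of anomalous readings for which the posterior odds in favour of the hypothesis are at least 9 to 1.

13

Prior odds: 0.047 ÷ 0.953 = 47/953.
Likelihood ratio per anomalous reading = 1.5.
Target odds = 9.
Require 1.5ⁿ ≥ 9 ÷ (47/953) = 8577/47.
1.5¹² = 531441/4096 falls short of 8577/47 but 1.5¹³ = 1594323/8192 reaches it, so n = 13.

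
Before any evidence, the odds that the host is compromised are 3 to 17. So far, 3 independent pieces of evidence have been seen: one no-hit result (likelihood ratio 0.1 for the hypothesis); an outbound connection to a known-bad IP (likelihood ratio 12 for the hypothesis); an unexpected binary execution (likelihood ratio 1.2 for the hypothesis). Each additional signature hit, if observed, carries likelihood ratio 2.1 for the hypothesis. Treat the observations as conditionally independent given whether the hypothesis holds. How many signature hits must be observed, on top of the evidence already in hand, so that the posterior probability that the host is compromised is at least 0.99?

9

Prior odds = 3/17.
Combined Bayes factor of the evidence already in hand = 0.1 × 12 × 1.2 = 1.44.
Odds after that evidence = (3/17) × 1.44 = 108/425.
Target odds = 0.99/0.01 = 99.
Need 2.1ⁿ ≥ 99 ÷ (108/425) = 4675/12.
2.1⁸ ≈378.229 falls short of 4675/12 but 2.1⁹ ≈794.28 reaches it, so n = 9.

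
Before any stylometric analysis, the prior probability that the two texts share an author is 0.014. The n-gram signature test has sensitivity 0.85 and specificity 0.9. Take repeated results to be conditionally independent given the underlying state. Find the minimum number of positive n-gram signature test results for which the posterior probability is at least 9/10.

4

Prior odds: 0.014 ÷ 0.986 = 7/493.
False-positive rate = 1 − 0.9 = 0.1; likelihood ratio of a positive = 0.85/0.1 = 8.5.
Target odds: 0.9 ÷ 0.1 = 9.
Require 8.5ⁿ ≥ 9 ÷ (7/493) = 4437/7.
8.5³ = 614.125 falls short of 4437/7 but 8.5⁴ = 5220.0625 reaches it, so n = 4.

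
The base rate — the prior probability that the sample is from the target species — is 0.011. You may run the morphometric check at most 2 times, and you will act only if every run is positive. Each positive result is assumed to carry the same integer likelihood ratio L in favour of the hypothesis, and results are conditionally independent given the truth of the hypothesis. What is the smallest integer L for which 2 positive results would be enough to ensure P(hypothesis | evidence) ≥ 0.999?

Prior odds = 0.011/0.989 = 11/989.
Target odds = 0.999/0.001 = 999.
Need L² ≥ 999 ÷ (11/989) = 988011/11.
299² = 89401 < 988011/11 ≤ 90000 = 300², so L = 300.

300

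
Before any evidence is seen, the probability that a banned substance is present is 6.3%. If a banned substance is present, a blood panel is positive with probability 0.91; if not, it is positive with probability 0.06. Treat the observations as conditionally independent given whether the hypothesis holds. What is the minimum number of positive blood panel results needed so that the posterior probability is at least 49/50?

3

Prior odds = 0.063/0.937 = 63/937.
Likelihood ratio of a positive = 0.91/0.06 = 91/6.
Target odds: 0.98 ÷ 0.02 = 49.
Need (63/937) × (91/6)ⁿ ≥ 49, i.e. (91/6)ⁿ ≥ 6559/9.
(91/6)² = 8281/36 falls short of 6559/9 but (91/6)³ = 753571/216 reaches it, so n = 3.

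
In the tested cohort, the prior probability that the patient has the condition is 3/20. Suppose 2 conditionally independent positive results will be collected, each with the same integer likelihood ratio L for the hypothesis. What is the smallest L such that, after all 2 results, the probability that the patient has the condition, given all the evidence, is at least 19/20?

Prior odds = 0.15/0.85 = 3/17.
Target odds = 0.95/0.05 = 19.
Need L² ≥ 19 ÷ (3/17) = 323/3.
10² = 100 < 323/3 ≤ 121 = 11², so L = 11.

11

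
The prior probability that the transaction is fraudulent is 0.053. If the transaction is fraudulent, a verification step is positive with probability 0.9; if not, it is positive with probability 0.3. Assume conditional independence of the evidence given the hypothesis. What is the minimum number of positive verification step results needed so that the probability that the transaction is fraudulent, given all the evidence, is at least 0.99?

7

Prior odds = 0.053/0.947 = 53/947.
Likelihood ratio of a positive = 0.9/0.3 = 3.
Target odds: 0.99 ÷ 0.01 = 99.
Require 3ⁿ ≥ 99 ÷ (53/947) = 93753/53.
3⁶ = 729 falls short of 93753/53 but 3⁷ = 2187 reaches it, so n = 7.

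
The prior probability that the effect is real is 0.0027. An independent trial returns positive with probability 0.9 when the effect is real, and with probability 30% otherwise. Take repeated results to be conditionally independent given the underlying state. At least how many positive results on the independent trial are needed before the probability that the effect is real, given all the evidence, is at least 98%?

9

Prior odds: 0.0027 ÷ 0.9973 = 27/9973.
Likelihood ratio of a positive result = 0.9/0.3 = 3.
Target odds: 0.98 ÷ 0.02 = 49.
Need (27/9973) × 3ⁿ ≥ 49, i.e. 3ⁿ ≥ 488677/27.
3⁸ = 6561 falls short of 488677/27 but 3⁹ = 19683 reaches it, so n = 9.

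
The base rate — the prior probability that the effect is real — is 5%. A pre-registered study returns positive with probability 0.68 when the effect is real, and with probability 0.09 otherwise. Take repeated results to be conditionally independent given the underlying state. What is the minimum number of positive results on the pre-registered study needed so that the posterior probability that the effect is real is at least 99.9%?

Prior odds = 0.05/0.95 = 1/19.
Likelihood ratio of a positive result = 0.68/0.09 = 68/9.
Target posterior odds = 0.999/0.001 = 999.
Need (1/19) × (68/9)ⁿ ≥ 999, i.e. (68/9)ⁿ ≥ 18981.
(68/9)⁴ = 21381376/6561 falls short of 18981 but (68/9)⁵ ≈24622.5 reaches it, so n = 5.

5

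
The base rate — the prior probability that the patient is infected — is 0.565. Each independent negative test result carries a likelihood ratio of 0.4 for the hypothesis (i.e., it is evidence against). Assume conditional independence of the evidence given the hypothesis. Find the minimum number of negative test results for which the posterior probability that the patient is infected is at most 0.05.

Prior odds = 0.565/0.435 = 113/87.
Likelihood ratio per negative test result = 0.4.
Target odds: 0.05 ÷ 0.95 = 1/19.
Require 0.4ⁿ ≤ 1/19 ÷ (113/87) = 87/2147.
0.4³ = 0.064 is still above 87/2147 but 0.4⁴ = 0.0256 is at or below it, so n = 4.

4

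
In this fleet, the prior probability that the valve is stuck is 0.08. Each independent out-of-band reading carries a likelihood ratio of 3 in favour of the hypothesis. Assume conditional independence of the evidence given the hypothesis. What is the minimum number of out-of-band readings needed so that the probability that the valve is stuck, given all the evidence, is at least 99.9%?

Prior odds: 0.08 ÷ 0.92 = 2/23.
Likelihood ratio per out-of-band reading = 3.
Target posterior odds = 0.999/0.001 = 999.
Require 3ⁿ ≥ 999 ÷ (2/23) = 11488.5.
3⁸ = 6561 falls short of 11488.5 but 3⁹ = 19683 reaches it, so n = 9.

9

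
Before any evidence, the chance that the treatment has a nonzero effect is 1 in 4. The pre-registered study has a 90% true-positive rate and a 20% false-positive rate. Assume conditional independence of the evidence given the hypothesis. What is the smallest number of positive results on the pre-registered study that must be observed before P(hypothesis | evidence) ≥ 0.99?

Prior odds: 0.25 ÷ 0.75 = 1/3.
Likelihood ratio of a positive result = 0.9/0.2 = 4.5.
Target odds: 0.99 ÷ 0.01 = 99.
Need (1/3) × 4.5ⁿ ≥ 99, i.e. 4.5ⁿ ≥ 297.
4.5³ = 91.125 falls short of 297 but 4.5⁴ = 410.0625 reaches it, so n = 4.

4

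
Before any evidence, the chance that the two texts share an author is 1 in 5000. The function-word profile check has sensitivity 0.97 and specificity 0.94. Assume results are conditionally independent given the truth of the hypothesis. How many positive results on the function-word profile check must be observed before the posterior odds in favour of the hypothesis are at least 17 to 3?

4

Prior odds = 0.0002/0.9998 = 1/4999.
False-positive rate = 1 − 0.94 = 0.06; likelihood ratio of a positive = 0.97/0.06 = 97/6.
Target odds = 17/3.
Require (97/6)ⁿ ≥ 17/3 ÷ (1/4999) = 84983/3.
(97/6)³ = 912673/216 falls short of 84983/3 but (97/6)⁴ = 88529281/1296 reaches it, so n = 4.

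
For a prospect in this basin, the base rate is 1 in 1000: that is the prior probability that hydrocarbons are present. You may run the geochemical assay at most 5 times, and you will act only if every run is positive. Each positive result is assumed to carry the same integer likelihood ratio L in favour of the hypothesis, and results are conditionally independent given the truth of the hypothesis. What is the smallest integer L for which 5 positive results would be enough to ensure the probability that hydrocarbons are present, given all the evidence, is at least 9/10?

7

Prior odds = 0.001/0.999 = 1/999.
Target odds = 0.9/0.1 = 9.
Need L⁵ ≥ 9 ÷ (1/999) = 8991.
6⁵ = 7776 < 8991 ≤ 16807 = 7⁵, so L = 7.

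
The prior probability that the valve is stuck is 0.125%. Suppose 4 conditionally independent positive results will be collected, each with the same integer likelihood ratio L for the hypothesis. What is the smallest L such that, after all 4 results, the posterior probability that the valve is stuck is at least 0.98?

15

Prior odds = 0.00125/0.99875 = 1/799.
Target odds = 0.98/0.02 = 49.
Need L⁴ ≥ 49 ÷ (1/799) = 39151.
14⁴ = 38416 < 39151 ≤ 50625 = 15⁴, so L = 15.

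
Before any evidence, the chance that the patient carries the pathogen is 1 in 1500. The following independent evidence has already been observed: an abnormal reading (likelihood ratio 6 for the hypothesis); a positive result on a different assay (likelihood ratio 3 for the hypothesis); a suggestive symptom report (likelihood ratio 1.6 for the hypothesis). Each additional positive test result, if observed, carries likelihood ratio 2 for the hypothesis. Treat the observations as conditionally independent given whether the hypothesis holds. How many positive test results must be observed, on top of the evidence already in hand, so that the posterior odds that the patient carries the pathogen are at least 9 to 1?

Prior odds = (1/1500)/(1499/1500) = 1/1499.
Combined Bayes factor of the evidence already in hand = 6 × 3 × 1.6 = 28.8.
Odds after that evidence = (1/1499) × 28.8 = 144/7495.
Target odds = 9.
Need 2ⁿ ≥ 9 ÷ (144/7495) = 468.4375.
2⁸ = 256 falls short of 468.4375 but 2⁹ = 512 reaches it, so n = 9.

9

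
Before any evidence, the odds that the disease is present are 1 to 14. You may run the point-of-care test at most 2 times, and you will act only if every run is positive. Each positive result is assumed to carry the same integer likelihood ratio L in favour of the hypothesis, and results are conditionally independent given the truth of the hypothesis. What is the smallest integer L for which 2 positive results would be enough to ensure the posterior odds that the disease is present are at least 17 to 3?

Prior odds = 1/14.
Target odds = 17/3.
Need L² ≥ 17/3 ÷ (1/14) = 238/3.
8² = 64 < 238/3 ≤ 81 = 9², so L = 9.

9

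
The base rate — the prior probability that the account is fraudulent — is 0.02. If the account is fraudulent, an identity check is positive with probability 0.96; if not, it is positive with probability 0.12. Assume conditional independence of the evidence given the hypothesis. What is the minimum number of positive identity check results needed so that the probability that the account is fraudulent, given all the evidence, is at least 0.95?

4

Prior odds: 0.02 ÷ 0.98 = 1/49.
Likelihood ratio of a positive = 0.96/0.12 = 8.
Target odds: 0.95 ÷ 0.05 = 19.
Require 8ⁿ ≥ 19 ÷ (1/49) = 931.
8³ = 512 falls short of 931 but 8⁴ = 4096 reaches it, so n = 4.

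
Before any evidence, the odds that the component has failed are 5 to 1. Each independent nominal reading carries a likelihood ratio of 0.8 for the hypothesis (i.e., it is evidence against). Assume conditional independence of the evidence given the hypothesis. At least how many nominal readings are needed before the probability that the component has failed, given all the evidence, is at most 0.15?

15

Prior odds = 5.
Likelihood ratio per nominal reading = 0.8.
Target posterior odds = 0.15/0.85 = 3/17.
Need 5 × 0.8ⁿ ≤ 3/17, i.e. 0.8ⁿ ≤ 3/85.
0.8¹⁴ ≈0.0439805 is still above 3/85 but 0.8¹⁵ ≈0.0351844 is at or below it, so n = 15.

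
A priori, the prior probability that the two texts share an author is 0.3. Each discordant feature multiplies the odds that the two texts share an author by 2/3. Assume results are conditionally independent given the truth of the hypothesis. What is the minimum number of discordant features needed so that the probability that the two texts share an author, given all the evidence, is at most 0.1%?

Prior odds = 0.3/0.7 = 3/7.
Likelihood ratio per discordant feature = 2/3.
Target odds: 0.001 ÷ 0.999 = 1/999.
Need (3/7) × (2/3)ⁿ ≤ 1/999, i.e. (2/3)ⁿ ≤ 7/2997.
(2/3)¹⁴ = 16384/4782969 is still above 7/2997 but (2/3)¹⁵ = 32768/14348907 is at or below it, so n = 15.

15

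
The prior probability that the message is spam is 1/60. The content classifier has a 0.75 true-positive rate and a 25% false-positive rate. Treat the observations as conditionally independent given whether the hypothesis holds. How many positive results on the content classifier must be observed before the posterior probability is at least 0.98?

Prior odds = (1/60)/(59/60) = 1/59.
Likelihood ratio of a positive result = 0.75/0.25 = 3.
Target posterior odds = 0.98/0.02 = 49.
Require 3ⁿ ≥ 49 ÷ (1/59) = 2891.
3⁷ = 2187 falls short of 2891 but 3⁸ = 6561 reaches it, so n = 8.

8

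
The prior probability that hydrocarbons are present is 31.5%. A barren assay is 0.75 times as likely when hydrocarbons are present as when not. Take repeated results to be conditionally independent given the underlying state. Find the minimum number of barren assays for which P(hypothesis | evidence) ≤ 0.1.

5

Prior odds = 0.315/0.685 = 63/137.
Likelihood ratio per barren assay = 0.75.
Target odds: 0.1 ÷ 0.9 = 1/9.
Require 0.75ⁿ ≤ 1/9 ÷ (63/137) = 137/567.
0.75⁴ = 0.31640625 is still above 137/567 but 0.75⁵ = 243/1024 is at or below it, so n = 5.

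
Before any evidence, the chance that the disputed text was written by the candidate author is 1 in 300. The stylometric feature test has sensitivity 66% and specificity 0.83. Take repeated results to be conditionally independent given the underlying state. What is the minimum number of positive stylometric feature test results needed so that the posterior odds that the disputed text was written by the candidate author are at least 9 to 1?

Prior odds: (1/300) ÷ (299/300) = 1/299.
False-positive rate = 1 − 0.83 = 0.17; likelihood ratio of a positive = 0.66/0.17 = 66/17.
Target odds = 9.
Require (66/17)ⁿ ≥ 9 ÷ (1/299) = 2691.
(66/17)⁵ ≈882.013 falls short of 2691 but (66/17)⁶ ≈3424.29 reaches it, so n = 6.

6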